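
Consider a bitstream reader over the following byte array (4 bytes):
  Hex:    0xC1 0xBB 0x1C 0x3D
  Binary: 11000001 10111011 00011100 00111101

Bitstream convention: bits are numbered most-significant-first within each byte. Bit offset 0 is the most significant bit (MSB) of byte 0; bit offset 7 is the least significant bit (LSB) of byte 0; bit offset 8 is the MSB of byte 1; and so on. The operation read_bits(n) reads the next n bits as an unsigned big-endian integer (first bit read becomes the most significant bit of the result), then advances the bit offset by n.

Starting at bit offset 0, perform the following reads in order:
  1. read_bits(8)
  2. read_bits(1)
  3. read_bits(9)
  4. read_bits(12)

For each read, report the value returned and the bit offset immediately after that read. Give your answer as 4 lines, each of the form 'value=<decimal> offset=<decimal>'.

Answer: value=193 offset=8
value=1 offset=9
value=236 offset=18
value=1807 offset=30

Derivation:
Read 1: bits[0:8] width=8 -> value=193 (bin 11000001); offset now 8 = byte 1 bit 0; 24 bits remain
Read 2: bits[8:9] width=1 -> value=1 (bin 1); offset now 9 = byte 1 bit 1; 23 bits remain
Read 3: bits[9:18] width=9 -> value=236 (bin 011101100); offset now 18 = byte 2 bit 2; 14 bits remain
Read 4: bits[18:30] width=12 -> value=1807 (bin 011100001111); offset now 30 = byte 3 bit 6; 2 bits remain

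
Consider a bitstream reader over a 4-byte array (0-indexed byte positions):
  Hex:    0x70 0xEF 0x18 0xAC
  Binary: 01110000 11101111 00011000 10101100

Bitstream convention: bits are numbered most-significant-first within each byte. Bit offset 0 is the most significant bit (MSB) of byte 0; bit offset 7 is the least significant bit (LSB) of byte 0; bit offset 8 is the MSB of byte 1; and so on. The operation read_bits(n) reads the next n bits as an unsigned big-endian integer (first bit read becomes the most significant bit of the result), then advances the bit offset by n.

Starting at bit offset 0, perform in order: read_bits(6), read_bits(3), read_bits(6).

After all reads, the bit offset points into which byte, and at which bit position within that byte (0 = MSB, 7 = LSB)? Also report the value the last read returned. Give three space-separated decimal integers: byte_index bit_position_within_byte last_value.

Read 1: bits[0:6] width=6 -> value=28 (bin 011100); offset now 6 = byte 0 bit 6; 26 bits remain
Read 2: bits[6:9] width=3 -> value=1 (bin 001); offset now 9 = byte 1 bit 1; 23 bits remain
Read 3: bits[9:15] width=6 -> value=55 (bin 110111); offset now 15 = byte 1 bit 7; 17 bits remain

Answer: 1 7 55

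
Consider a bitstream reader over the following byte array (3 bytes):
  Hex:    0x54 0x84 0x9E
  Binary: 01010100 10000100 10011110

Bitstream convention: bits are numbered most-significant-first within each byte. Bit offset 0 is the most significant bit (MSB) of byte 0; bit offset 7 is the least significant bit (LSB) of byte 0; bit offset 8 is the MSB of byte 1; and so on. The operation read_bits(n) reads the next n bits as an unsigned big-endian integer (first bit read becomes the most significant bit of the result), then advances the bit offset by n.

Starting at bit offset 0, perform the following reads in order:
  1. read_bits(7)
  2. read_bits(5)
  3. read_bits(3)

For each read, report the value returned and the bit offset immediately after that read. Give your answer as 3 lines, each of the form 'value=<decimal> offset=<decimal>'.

Answer: value=42 offset=7
value=8 offset=12
value=2 offset=15

Derivation:
Read 1: bits[0:7] width=7 -> value=42 (bin 0101010); offset now 7 = byte 0 bit 7; 17 bits remain
Read 2: bits[7:12] width=5 -> value=8 (bin 01000); offset now 12 = byte 1 bit 4; 12 bits remain
Read 3: bits[12:15] width=3 -> value=2 (bin 010); offset now 15 = byte 1 bit 7; 9 bits remain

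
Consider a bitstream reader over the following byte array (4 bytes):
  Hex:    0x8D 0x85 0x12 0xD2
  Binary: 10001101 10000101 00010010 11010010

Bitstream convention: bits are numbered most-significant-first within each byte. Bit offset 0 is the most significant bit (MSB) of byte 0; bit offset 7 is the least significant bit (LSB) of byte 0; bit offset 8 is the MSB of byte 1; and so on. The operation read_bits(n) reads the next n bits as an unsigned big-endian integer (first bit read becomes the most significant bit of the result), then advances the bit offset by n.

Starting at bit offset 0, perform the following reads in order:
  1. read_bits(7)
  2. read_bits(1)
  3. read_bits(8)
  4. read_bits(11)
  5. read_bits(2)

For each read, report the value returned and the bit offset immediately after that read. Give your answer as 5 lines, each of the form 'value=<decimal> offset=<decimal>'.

Read 1: bits[0:7] width=7 -> value=70 (bin 1000110); offset now 7 = byte 0 bit 7; 25 bits remain
Read 2: bits[7:8] width=1 -> value=1 (bin 1); offset now 8 = byte 1 bit 0; 24 bits remain
Read 3: bits[8:16] width=8 -> value=133 (bin 10000101); offset now 16 = byte 2 bit 0; 16 bits remain
Read 4: bits[16:27] width=11 -> value=150 (bin 00010010110); offset now 27 = byte 3 bit 3; 5 bits remain
Read 5: bits[27:29] width=2 -> value=2 (bin 10); offset now 29 = byte 3 bit 5; 3 bits remain

Answer: value=70 offset=7
value=1 offset=8
value=133 offset=16
value=150 offset=27
value=2 offset=29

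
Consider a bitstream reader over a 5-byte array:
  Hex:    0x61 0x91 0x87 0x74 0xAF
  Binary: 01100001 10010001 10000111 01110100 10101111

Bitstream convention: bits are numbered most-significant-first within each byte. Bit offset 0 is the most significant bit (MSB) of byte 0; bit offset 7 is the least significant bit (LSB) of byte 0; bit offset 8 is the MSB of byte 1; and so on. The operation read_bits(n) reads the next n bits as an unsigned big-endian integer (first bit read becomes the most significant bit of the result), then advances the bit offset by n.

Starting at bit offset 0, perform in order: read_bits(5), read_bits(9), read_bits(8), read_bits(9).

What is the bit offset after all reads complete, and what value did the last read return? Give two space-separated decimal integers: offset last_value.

Read 1: bits[0:5] width=5 -> value=12 (bin 01100); offset now 5 = byte 0 bit 5; 35 bits remain
Read 2: bits[5:14] width=9 -> value=100 (bin 001100100); offset now 14 = byte 1 bit 6; 26 bits remain
Read 3: bits[14:22] width=8 -> value=97 (bin 01100001); offset now 22 = byte 2 bit 6; 18 bits remain
Read 4: bits[22:31] width=9 -> value=442 (bin 110111010); offset now 31 = byte 3 bit 7; 9 bits remain

Answer: 31 442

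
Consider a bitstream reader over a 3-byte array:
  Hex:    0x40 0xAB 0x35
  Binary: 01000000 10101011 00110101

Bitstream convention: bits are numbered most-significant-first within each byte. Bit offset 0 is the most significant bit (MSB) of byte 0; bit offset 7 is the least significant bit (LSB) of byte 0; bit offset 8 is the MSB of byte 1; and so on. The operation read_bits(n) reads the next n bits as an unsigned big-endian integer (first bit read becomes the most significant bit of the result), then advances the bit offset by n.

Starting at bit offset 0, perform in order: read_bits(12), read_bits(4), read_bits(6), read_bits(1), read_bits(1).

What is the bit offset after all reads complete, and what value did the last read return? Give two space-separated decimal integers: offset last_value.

Read 1: bits[0:12] width=12 -> value=1034 (bin 010000001010); offset now 12 = byte 1 bit 4; 12 bits remain
Read 2: bits[12:16] width=4 -> value=11 (bin 1011); offset now 16 = byte 2 bit 0; 8 bits remain
Read 3: bits[16:22] width=6 -> value=13 (bin 001101); offset now 22 = byte 2 bit 6; 2 bits remain
Read 4: bits[22:23] width=1 -> value=0 (bin 0); offset now 23 = byte 2 bit 7; 1 bits remain
Read 5: bits[23:24] width=1 -> value=1 (bin 1); offset now 24 = byte 3 bit 0; 0 bits remain

Answer: 24 1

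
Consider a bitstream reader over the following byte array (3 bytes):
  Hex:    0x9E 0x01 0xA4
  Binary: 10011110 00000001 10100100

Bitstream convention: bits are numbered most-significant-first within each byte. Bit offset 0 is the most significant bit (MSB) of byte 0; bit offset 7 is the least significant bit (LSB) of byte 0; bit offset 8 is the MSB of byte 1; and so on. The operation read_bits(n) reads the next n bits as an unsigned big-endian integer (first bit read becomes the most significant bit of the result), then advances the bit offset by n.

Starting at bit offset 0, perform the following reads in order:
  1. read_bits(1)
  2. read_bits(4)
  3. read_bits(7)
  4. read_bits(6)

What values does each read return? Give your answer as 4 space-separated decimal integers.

Answer: 1 3 96 6

Derivation:
Read 1: bits[0:1] width=1 -> value=1 (bin 1); offset now 1 = byte 0 bit 1; 23 bits remain
Read 2: bits[1:5] width=4 -> value=3 (bin 0011); offset now 5 = byte 0 bit 5; 19 bits remain
Read 3: bits[5:12] width=7 -> value=96 (bin 1100000); offset now 12 = byte 1 bit 4; 12 bits remain
Read 4: bits[12:18] width=6 -> value=6 (bin 000110); offset now 18 = byte 2 bit 2; 6 bits remain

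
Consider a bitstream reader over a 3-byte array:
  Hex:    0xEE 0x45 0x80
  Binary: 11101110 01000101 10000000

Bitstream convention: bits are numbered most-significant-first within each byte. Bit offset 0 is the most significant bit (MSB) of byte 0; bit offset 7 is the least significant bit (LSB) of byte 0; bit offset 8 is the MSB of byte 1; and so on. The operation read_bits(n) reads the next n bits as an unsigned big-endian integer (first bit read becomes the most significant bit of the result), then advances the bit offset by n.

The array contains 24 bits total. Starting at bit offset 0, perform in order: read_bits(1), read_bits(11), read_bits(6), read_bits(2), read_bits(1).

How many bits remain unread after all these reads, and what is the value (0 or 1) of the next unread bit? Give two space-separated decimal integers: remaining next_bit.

Read 1: bits[0:1] width=1 -> value=1 (bin 1); offset now 1 = byte 0 bit 1; 23 bits remain
Read 2: bits[1:12] width=11 -> value=1764 (bin 11011100100); offset now 12 = byte 1 bit 4; 12 bits remain
Read 3: bits[12:18] width=6 -> value=22 (bin 010110); offset now 18 = byte 2 bit 2; 6 bits remain
Read 4: bits[18:20] width=2 -> value=0 (bin 00); offset now 20 = byte 2 bit 4; 4 bits remain
Read 5: bits[20:21] width=1 -> value=0 (bin 0); offset now 21 = byte 2 bit 5; 3 bits remain

Answer: 3 0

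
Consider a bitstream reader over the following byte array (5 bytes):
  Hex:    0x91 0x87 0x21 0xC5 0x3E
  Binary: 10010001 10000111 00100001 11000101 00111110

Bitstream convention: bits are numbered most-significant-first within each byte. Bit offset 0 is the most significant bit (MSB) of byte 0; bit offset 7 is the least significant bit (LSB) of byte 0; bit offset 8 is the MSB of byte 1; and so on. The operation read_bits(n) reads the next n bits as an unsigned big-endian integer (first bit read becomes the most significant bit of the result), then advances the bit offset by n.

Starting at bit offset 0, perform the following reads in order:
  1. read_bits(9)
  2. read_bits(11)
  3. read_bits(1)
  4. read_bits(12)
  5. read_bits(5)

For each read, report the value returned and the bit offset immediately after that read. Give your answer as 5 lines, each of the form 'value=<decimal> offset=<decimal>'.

Answer: value=291 offset=9
value=114 offset=20
value=0 offset=21
value=906 offset=33
value=15 offset=38

Derivation:
Read 1: bits[0:9] width=9 -> value=291 (bin 100100011); offset now 9 = byte 1 bit 1; 31 bits remain
Read 2: bits[9:20] width=11 -> value=114 (bin 00001110010); offset now 20 = byte 2 bit 4; 20 bits remain
Read 3: bits[20:21] width=1 -> value=0 (bin 0); offset now 21 = byte 2 bit 5; 19 bits remain
Read 4: bits[21:33] width=12 -> value=906 (bin 001110001010); offset now 33 = byte 4 bit 1; 7 bits remain
Read 5: bits[33:38] width=5 -> value=15 (bin 01111); offset now 38 = byte 4 bit 6; 2 bits remain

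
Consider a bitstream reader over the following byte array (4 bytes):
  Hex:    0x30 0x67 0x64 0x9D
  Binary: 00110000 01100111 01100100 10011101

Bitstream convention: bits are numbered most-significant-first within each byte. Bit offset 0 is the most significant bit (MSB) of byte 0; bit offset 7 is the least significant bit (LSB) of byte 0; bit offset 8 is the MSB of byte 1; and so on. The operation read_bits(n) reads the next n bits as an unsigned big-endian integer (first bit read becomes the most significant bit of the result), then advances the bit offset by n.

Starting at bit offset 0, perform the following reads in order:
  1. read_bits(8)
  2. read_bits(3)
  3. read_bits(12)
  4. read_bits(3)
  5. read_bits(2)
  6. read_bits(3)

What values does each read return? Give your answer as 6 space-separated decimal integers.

Answer: 48 3 946 2 1 6

Derivation:
Read 1: bits[0:8] width=8 -> value=48 (bin 00110000); offset now 8 = byte 1 bit 0; 24 bits remain
Read 2: bits[8:11] width=3 -> value=3 (bin 011); offset now 11 = byte 1 bit 3; 21 bits remain
Read 3: bits[11:23] width=12 -> value=946 (bin 001110110010); offset now 23 = byte 2 bit 7; 9 bits remain
Read 4: bits[23:26] width=3 -> value=2 (bin 010); offset now 26 = byte 3 bit 2; 6 bits remain
Read 5: bits[26:28] width=2 -> value=1 (bin 01); offset now 28 = byte 3 bit 4; 4 bits remain
Read 6: bits[28:31] width=3 -> value=6 (bin 110); offset now 31 = byte 3 bit 7; 1 bits remain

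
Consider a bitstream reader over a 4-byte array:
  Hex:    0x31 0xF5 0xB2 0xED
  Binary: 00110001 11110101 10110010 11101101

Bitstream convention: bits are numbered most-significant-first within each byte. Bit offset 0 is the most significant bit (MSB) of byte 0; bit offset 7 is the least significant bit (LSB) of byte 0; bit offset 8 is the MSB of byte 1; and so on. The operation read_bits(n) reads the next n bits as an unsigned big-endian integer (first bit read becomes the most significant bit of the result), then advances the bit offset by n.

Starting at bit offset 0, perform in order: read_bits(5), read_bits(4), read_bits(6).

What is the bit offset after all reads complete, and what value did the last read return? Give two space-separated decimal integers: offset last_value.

Read 1: bits[0:5] width=5 -> value=6 (bin 00110); offset now 5 = byte 0 bit 5; 27 bits remain
Read 2: bits[5:9] width=4 -> value=3 (bin 0011); offset now 9 = byte 1 bit 1; 23 bits remain
Read 3: bits[9:15] width=6 -> value=58 (bin 111010); offset now 15 = byte 1 bit 7; 17 bits remain

Answer: 15 58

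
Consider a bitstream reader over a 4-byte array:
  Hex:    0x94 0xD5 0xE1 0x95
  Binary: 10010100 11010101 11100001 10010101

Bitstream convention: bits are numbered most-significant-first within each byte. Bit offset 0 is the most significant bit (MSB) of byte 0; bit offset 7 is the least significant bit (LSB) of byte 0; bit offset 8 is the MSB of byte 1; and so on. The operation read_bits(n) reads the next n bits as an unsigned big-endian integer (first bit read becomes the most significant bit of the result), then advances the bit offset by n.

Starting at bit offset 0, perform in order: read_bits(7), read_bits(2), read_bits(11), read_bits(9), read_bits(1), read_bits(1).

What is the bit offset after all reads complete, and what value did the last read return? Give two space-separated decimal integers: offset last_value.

Read 1: bits[0:7] width=7 -> value=74 (bin 1001010); offset now 7 = byte 0 bit 7; 25 bits remain
Read 2: bits[7:9] width=2 -> value=1 (bin 01); offset now 9 = byte 1 bit 1; 23 bits remain
Read 3: bits[9:20] width=11 -> value=1374 (bin 10101011110); offset now 20 = byte 2 bit 4; 12 bits remain
Read 4: bits[20:29] width=9 -> value=50 (bin 000110010); offset now 29 = byte 3 bit 5; 3 bits remain
Read 5: bits[29:30] width=1 -> value=1 (bin 1); offset now 30 = byte 3 bit 6; 2 bits remain
Read 6: bits[30:31] width=1 -> value=0 (bin 0); offset now 31 = byte 3 bit 7; 1 bits remain

Answer: 31 0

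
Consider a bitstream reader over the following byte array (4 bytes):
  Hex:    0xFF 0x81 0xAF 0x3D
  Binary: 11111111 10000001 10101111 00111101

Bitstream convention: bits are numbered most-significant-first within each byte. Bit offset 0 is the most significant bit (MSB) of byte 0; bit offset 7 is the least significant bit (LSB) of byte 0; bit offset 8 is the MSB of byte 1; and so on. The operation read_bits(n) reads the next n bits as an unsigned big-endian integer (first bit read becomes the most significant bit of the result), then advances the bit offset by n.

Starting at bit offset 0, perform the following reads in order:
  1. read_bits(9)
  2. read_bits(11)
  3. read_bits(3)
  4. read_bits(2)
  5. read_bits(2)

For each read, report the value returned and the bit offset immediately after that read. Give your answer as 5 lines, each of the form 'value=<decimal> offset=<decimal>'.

Read 1: bits[0:9] width=9 -> value=511 (bin 111111111); offset now 9 = byte 1 bit 1; 23 bits remain
Read 2: bits[9:20] width=11 -> value=26 (bin 00000011010); offset now 20 = byte 2 bit 4; 12 bits remain
Read 3: bits[20:23] width=3 -> value=7 (bin 111); offset now 23 = byte 2 bit 7; 9 bits remain
Read 4: bits[23:25] width=2 -> value=2 (bin 10); offset now 25 = byte 3 bit 1; 7 bits remain
Read 5: bits[25:27] width=2 -> value=1 (bin 01); offset now 27 = byte 3 bit 3; 5 bits remain

Answer: value=511 offset=9
value=26 offset=20
value=7 offset=23
value=2 offset=25
value=1 offset=27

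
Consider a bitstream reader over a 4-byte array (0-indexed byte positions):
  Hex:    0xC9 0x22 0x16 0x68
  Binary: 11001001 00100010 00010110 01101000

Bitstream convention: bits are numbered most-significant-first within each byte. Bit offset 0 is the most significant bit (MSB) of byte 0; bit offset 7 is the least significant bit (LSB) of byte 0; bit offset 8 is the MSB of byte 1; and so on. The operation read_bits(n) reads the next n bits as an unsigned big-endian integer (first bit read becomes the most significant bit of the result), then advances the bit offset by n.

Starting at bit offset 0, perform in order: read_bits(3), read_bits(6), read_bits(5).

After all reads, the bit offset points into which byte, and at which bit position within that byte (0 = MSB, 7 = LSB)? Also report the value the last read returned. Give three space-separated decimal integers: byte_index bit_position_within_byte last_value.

Answer: 1 6 8

Derivation:
Read 1: bits[0:3] width=3 -> value=6 (bin 110); offset now 3 = byte 0 bit 3; 29 bits remain
Read 2: bits[3:9] width=6 -> value=18 (bin 010010); offset now 9 = byte 1 bit 1; 23 bits remain
Read 3: bits[9:14] width=5 -> value=8 (bin 01000); offset now 14 = byte 1 bit 6; 18 bits remain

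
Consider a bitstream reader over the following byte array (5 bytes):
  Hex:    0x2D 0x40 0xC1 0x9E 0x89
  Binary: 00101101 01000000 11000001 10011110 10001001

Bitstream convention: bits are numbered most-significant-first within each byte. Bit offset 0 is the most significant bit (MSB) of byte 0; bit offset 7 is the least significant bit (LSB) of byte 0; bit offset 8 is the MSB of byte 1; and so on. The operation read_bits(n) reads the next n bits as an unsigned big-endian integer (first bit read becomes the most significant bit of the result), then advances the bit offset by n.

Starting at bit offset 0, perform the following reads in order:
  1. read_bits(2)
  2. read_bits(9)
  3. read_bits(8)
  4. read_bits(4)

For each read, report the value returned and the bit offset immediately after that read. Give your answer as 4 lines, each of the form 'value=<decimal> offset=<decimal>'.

Read 1: bits[0:2] width=2 -> value=0 (bin 00); offset now 2 = byte 0 bit 2; 38 bits remain
Read 2: bits[2:11] width=9 -> value=362 (bin 101101010); offset now 11 = byte 1 bit 3; 29 bits remain
Read 3: bits[11:19] width=8 -> value=6 (bin 00000110); offset now 19 = byte 2 bit 3; 21 bits remain
Read 4: bits[19:23] width=4 -> value=0 (bin 0000); offset now 23 = byte 2 bit 7; 17 bits remain

Answer: value=0 offset=2
value=362 offset=11
value=6 offset=19
value=0 offset=23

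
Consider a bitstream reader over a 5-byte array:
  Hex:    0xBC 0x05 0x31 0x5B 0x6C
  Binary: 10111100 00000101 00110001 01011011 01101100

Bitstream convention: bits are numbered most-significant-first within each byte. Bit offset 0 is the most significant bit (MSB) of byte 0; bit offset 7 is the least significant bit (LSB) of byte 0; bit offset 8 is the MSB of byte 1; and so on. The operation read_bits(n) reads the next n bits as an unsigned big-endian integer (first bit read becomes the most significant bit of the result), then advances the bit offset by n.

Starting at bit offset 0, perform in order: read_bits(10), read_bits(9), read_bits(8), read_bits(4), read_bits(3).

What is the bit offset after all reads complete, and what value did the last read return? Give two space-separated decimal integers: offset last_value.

Answer: 34 5

Derivation:
Read 1: bits[0:10] width=10 -> value=752 (bin 1011110000); offset now 10 = byte 1 bit 2; 30 bits remain
Read 2: bits[10:19] width=9 -> value=41 (bin 000101001); offset now 19 = byte 2 bit 3; 21 bits remain
Read 3: bits[19:27] width=8 -> value=138 (bin 10001010); offset now 27 = byte 3 bit 3; 13 bits remain
Read 4: bits[27:31] width=4 -> value=13 (bin 1101); offset now 31 = byte 3 bit 7; 9 bits remain
Read 5: bits[31:34] width=3 -> value=5 (bin 101); offset now 34 = byte 4 bit 2; 6 bits remain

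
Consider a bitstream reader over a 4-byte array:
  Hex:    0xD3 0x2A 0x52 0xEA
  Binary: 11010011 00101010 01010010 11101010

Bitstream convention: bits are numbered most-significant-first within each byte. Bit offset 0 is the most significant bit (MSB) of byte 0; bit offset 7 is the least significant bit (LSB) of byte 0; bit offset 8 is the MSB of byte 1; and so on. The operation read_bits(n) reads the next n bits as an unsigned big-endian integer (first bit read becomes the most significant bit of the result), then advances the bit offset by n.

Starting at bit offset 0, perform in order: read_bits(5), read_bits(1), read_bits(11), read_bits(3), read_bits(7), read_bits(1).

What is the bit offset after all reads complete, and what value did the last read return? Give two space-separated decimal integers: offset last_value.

Read 1: bits[0:5] width=5 -> value=26 (bin 11010); offset now 5 = byte 0 bit 5; 27 bits remain
Read 2: bits[5:6] width=1 -> value=0 (bin 0); offset now 6 = byte 0 bit 6; 26 bits remain
Read 3: bits[6:17] width=11 -> value=1620 (bin 11001010100); offset now 17 = byte 2 bit 1; 15 bits remain
Read 4: bits[17:20] width=3 -> value=5 (bin 101); offset now 20 = byte 2 bit 4; 12 bits remain
Read 5: bits[20:27] width=7 -> value=23 (bin 0010111); offset now 27 = byte 3 bit 3; 5 bits remain
Read 6: bits[27:28] width=1 -> value=0 (bin 0); offset now 28 = byte 3 bit 4; 4 bits remain

Answer: 28 0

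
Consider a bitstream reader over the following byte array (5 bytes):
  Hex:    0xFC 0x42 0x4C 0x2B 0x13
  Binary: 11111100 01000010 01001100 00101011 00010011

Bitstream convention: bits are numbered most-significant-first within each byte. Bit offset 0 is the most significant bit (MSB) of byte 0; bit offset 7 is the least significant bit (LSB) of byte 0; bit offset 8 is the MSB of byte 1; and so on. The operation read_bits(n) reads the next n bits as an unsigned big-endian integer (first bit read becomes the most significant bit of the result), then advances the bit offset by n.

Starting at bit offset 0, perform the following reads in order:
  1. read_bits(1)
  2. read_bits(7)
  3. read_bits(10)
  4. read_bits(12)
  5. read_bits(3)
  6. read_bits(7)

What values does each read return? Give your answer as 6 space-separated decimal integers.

Answer: 1 124 265 778 6 19

Derivation:
Read 1: bits[0:1] width=1 -> value=1 (bin 1); offset now 1 = byte 0 bit 1; 39 bits remain
Read 2: bits[1:8] width=7 -> value=124 (bin 1111100); offset now 8 = byte 1 bit 0; 32 bits remain
Read 3: bits[8:18] width=10 -> value=265 (bin 0100001001); offset now 18 = byte 2 bit 2; 22 bits remain
Read 4: bits[18:30] width=12 -> value=778 (bin 001100001010); offset now 30 = byte 3 bit 6; 10 bits remain
Read 5: bits[30:33] width=3 -> value=6 (bin 110); offset now 33 = byte 4 bit 1; 7 bits remain
Read 6: bits[33:40] width=7 -> value=19 (bin 0010011); offset now 40 = byte 5 bit 0; 0 bits remain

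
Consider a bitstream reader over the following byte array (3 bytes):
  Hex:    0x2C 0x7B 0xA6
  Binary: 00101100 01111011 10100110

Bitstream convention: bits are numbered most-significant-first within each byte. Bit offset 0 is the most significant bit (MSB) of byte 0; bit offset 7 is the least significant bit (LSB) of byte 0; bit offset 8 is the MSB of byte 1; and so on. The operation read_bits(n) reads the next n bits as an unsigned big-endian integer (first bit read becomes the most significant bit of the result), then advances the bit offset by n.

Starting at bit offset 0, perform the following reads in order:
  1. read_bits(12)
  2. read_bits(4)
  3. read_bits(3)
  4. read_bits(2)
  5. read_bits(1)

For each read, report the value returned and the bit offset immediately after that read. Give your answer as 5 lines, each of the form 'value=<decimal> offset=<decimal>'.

Answer: value=711 offset=12
value=11 offset=16
value=5 offset=19
value=0 offset=21
value=1 offset=22

Derivation:
Read 1: bits[0:12] width=12 -> value=711 (bin 001011000111); offset now 12 = byte 1 bit 4; 12 bits remain
Read 2: bits[12:16] width=4 -> value=11 (bin 1011); offset now 16 = byte 2 bit 0; 8 bits remain
Read 3: bits[16:19] width=3 -> value=5 (bin 101); offset now 19 = byte 2 bit 3; 5 bits remain
Read 4: bits[19:21] width=2 -> value=0 (bin 00); offset now 21 = byte 2 bit 5; 3 bits remain
Read 5: bits[21:22] width=1 -> value=1 (bin 1); offset now 22 = byte 2 bit 6; 2 bits remain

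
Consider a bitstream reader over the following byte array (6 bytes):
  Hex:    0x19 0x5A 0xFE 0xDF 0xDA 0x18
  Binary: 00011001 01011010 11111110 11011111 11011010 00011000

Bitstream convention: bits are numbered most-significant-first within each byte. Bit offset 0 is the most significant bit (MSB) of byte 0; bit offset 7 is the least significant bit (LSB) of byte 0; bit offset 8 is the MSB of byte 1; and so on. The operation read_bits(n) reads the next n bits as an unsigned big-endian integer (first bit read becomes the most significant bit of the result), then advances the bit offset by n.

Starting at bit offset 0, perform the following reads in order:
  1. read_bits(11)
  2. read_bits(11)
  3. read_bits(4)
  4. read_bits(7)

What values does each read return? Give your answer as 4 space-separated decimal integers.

Read 1: bits[0:11] width=11 -> value=202 (bin 00011001010); offset now 11 = byte 1 bit 3; 37 bits remain
Read 2: bits[11:22] width=11 -> value=1727 (bin 11010111111); offset now 22 = byte 2 bit 6; 26 bits remain
Read 3: bits[22:26] width=4 -> value=11 (bin 1011); offset now 26 = byte 3 bit 2; 22 bits remain
Read 4: bits[26:33] width=7 -> value=63 (bin 0111111); offset now 33 = byte 4 bit 1; 15 bits remain

Answer: 202 1727 11 63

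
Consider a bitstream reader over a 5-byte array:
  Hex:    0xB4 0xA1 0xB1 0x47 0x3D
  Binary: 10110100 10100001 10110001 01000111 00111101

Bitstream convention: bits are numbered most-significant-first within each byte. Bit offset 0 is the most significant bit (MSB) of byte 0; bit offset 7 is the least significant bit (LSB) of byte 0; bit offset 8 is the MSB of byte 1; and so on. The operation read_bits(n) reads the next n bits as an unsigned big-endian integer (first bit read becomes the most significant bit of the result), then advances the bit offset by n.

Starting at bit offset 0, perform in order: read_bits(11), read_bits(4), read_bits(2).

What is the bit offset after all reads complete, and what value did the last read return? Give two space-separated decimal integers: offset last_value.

Read 1: bits[0:11] width=11 -> value=1445 (bin 10110100101); offset now 11 = byte 1 bit 3; 29 bits remain
Read 2: bits[11:15] width=4 -> value=0 (bin 0000); offset now 15 = byte 1 bit 7; 25 bits remain
Read 3: bits[15:17] width=2 -> value=3 (bin 11); offset now 17 = byte 2 bit 1; 23 bits remain

Answer: 17 3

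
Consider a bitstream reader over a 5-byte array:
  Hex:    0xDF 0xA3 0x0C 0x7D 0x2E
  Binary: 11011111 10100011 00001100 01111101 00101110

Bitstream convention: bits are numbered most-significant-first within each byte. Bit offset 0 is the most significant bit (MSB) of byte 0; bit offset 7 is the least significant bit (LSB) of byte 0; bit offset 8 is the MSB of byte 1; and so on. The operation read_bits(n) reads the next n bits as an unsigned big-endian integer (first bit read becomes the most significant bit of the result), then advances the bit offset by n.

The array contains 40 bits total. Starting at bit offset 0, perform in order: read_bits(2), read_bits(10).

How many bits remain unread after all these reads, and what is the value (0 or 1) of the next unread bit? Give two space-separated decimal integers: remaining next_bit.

Read 1: bits[0:2] width=2 -> value=3 (bin 11); offset now 2 = byte 0 bit 2; 38 bits remain
Read 2: bits[2:12] width=10 -> value=506 (bin 0111111010); offset now 12 = byte 1 bit 4; 28 bits remain

Answer: 28 0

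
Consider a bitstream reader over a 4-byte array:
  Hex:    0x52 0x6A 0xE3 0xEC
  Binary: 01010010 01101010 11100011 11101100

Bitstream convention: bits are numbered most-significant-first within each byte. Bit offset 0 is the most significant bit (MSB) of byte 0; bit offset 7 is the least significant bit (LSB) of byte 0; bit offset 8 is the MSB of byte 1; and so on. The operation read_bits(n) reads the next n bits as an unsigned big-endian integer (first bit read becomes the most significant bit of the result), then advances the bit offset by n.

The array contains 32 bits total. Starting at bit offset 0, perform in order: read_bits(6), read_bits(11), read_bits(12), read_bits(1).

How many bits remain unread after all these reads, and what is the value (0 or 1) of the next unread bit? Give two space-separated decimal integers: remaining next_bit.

Answer: 2 0

Derivation:
Read 1: bits[0:6] width=6 -> value=20 (bin 010100); offset now 6 = byte 0 bit 6; 26 bits remain
Read 2: bits[6:17] width=11 -> value=1237 (bin 10011010101); offset now 17 = byte 2 bit 1; 15 bits remain
Read 3: bits[17:29] width=12 -> value=3197 (bin 110001111101); offset now 29 = byte 3 bit 5; 3 bits remain
Read 4: bits[29:30] width=1 -> value=1 (bin 1); offset now 30 = byte 3 bit 6; 2 bits remain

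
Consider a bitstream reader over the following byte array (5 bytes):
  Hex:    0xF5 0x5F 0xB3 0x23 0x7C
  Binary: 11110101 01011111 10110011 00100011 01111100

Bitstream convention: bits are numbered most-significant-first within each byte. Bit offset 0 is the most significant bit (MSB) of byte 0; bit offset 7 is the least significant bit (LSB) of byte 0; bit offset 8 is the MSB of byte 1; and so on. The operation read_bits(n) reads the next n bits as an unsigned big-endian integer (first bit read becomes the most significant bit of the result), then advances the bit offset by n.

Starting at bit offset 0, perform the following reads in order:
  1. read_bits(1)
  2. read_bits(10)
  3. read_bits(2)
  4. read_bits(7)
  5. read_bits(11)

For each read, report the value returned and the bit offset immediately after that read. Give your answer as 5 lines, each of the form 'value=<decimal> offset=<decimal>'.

Answer: value=1 offset=1
value=938 offset=11
value=3 offset=13
value=123 offset=20
value=401 offset=31

Derivation:
Read 1: bits[0:1] width=1 -> value=1 (bin 1); offset now 1 = byte 0 bit 1; 39 bits remain
Read 2: bits[1:11] width=10 -> value=938 (bin 1110101010); offset now 11 = byte 1 bit 3; 29 bits remain
Read 3: bits[11:13] width=2 -> value=3 (bin 11); offset now 13 = byte 1 bit 5; 27 bits remain
Read 4: bits[13:20] width=7 -> value=123 (bin 1111011); offset now 20 = byte 2 bit 4; 20 bits remain
Read 5: bits[20:31] width=11 -> value=401 (bin 00110010001); offset now 31 = byte 3 bit 7; 9 bits remain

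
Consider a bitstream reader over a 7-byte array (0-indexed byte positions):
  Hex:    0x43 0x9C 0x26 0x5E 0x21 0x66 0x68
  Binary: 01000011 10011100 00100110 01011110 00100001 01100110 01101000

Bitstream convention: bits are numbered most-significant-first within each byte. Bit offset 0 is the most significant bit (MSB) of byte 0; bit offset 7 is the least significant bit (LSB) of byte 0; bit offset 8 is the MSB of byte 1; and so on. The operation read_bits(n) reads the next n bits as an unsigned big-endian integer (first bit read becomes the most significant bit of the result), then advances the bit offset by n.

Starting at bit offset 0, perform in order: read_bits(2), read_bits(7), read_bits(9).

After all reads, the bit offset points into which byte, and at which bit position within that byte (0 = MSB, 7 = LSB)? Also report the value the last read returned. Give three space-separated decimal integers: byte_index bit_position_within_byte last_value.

Read 1: bits[0:2] width=2 -> value=1 (bin 01); offset now 2 = byte 0 bit 2; 54 bits remain
Read 2: bits[2:9] width=7 -> value=7 (bin 0000111); offset now 9 = byte 1 bit 1; 47 bits remain
Read 3: bits[9:18] width=9 -> value=112 (bin 001110000); offset now 18 = byte 2 bit 2; 38 bits remain

Answer: 2 2 112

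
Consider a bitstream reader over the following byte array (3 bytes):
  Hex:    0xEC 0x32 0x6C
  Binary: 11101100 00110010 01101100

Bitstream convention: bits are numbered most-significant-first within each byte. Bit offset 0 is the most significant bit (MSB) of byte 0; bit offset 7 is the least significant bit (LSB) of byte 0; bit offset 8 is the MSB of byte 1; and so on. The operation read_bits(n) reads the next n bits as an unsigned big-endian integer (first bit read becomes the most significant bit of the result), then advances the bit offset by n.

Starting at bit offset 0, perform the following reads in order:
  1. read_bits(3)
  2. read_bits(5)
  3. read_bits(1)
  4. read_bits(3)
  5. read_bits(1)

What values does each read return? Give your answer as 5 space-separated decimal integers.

Answer: 7 12 0 3 0

Derivation:
Read 1: bits[0:3] width=3 -> value=7 (bin 111); offset now 3 = byte 0 bit 3; 21 bits remain
Read 2: bits[3:8] width=5 -> value=12 (bin 01100); offset now 8 = byte 1 bit 0; 16 bits remain
Read 3: bits[8:9] width=1 -> value=0 (bin 0); offset now 9 = byte 1 bit 1; 15 bits remain
Read 4: bits[9:12] width=3 -> value=3 (bin 011); offset now 12 = byte 1 bit 4; 12 bits remain
Read 5: bits[12:13] width=1 -> value=0 (bin 0); offset now 13 = byte 1 bit 5; 11 bits remain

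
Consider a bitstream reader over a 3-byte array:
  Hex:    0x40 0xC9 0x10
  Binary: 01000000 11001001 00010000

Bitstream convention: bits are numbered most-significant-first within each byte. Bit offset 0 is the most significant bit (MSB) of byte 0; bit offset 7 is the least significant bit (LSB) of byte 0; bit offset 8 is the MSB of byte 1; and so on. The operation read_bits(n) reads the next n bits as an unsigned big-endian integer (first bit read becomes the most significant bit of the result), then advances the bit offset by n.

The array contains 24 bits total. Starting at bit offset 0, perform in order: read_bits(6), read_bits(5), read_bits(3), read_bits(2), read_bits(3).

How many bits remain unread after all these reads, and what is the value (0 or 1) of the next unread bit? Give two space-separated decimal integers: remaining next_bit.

Read 1: bits[0:6] width=6 -> value=16 (bin 010000); offset now 6 = byte 0 bit 6; 18 bits remain
Read 2: bits[6:11] width=5 -> value=6 (bin 00110); offset now 11 = byte 1 bit 3; 13 bits remain
Read 3: bits[11:14] width=3 -> value=2 (bin 010); offset now 14 = byte 1 bit 6; 10 bits remain
Read 4: bits[14:16] width=2 -> value=1 (bin 01); offset now 16 = byte 2 bit 0; 8 bits remain
Read 5: bits[16:19] width=3 -> value=0 (bin 000); offset now 19 = byte 2 bit 3; 5 bits remain

Answer: 5 1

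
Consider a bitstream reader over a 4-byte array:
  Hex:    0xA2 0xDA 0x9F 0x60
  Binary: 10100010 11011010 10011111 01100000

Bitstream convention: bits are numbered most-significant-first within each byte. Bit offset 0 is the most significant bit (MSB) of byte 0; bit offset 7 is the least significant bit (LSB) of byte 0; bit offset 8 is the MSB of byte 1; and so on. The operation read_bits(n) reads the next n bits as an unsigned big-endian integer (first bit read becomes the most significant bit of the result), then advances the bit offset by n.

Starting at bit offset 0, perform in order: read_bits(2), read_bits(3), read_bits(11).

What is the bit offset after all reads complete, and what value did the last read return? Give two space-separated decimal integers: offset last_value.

Answer: 16 730

Derivation:
Read 1: bits[0:2] width=2 -> value=2 (bin 10); offset now 2 = byte 0 bit 2; 30 bits remain
Read 2: bits[2:5] width=3 -> value=4 (bin 100); offset now 5 = byte 0 bit 5; 27 bits remain
Read 3: bits[5:16] width=11 -> value=730 (bin 01011011010); offset now 16 = byte 2 bit 0; 16 bits remain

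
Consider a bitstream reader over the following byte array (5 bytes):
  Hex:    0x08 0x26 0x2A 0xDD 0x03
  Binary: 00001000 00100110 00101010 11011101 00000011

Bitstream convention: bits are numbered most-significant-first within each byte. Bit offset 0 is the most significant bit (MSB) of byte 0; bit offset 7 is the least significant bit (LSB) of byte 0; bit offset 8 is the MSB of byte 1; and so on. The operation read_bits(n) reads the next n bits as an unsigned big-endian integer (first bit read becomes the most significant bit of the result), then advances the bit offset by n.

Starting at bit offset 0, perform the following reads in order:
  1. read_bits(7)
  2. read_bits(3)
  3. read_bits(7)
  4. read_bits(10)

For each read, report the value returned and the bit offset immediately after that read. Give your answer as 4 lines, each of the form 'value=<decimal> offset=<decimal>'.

Answer: value=4 offset=7
value=0 offset=10
value=76 offset=17
value=342 offset=27

Derivation:
Read 1: bits[0:7] width=7 -> value=4 (bin 0000100); offset now 7 = byte 0 bit 7; 33 bits remain
Read 2: bits[7:10] width=3 -> value=0 (bin 000); offset now 10 = byte 1 bit 2; 30 bits remain
Read 3: bits[10:17] width=7 -> value=76 (bin 1001100); offset now 17 = byte 2 bit 1; 23 bits remain
Read 4: bits[17:27] width=10 -> value=342 (bin 0101010110); offset now 27 = byte 3 bit 3; 13 bits remain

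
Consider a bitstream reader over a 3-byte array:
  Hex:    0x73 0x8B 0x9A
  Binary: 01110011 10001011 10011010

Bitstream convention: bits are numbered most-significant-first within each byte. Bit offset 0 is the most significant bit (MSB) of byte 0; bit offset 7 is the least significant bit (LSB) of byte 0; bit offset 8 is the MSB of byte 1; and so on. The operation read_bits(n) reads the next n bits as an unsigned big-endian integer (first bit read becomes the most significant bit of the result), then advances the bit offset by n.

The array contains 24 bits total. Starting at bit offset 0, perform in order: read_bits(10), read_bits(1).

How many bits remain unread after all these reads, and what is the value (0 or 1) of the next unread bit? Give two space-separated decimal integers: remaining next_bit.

Answer: 13 0

Derivation:
Read 1: bits[0:10] width=10 -> value=462 (bin 0111001110); offset now 10 = byte 1 bit 2; 14 bits remain
Read 2: bits[10:11] width=1 -> value=0 (bin 0); offset now 11 = byte 1 bit 3; 13 bits remain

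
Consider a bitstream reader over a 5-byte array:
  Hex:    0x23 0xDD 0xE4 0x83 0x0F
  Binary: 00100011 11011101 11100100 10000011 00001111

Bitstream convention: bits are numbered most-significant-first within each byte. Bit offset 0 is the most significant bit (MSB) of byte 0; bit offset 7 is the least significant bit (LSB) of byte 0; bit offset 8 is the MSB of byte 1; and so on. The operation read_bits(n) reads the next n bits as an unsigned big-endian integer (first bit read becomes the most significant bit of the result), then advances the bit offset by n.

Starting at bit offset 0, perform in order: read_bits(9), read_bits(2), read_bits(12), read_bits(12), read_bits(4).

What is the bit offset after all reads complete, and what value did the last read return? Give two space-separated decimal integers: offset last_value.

Answer: 39 7

Derivation:
Read 1: bits[0:9] width=9 -> value=71 (bin 001000111); offset now 9 = byte 1 bit 1; 31 bits remain
Read 2: bits[9:11] width=2 -> value=2 (bin 10); offset now 11 = byte 1 bit 3; 29 bits remain
Read 3: bits[11:23] width=12 -> value=3826 (bin 111011110010); offset now 23 = byte 2 bit 7; 17 bits remain
Read 4: bits[23:35] width=12 -> value=1048 (bin 010000011000); offset now 35 = byte 4 bit 3; 5 bits remain
Read 5: bits[35:39] width=4 -> value=7 (bin 0111); offset now 39 = byte 4 bit 7; 1 bits remain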